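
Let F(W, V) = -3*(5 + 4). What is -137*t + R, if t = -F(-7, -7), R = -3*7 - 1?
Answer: -3721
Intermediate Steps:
F(W, V) = -27 (F(W, V) = -3*9 = -27)
R = -22 (R = -21 - 1 = -22)
t = 27 (t = -1*(-27) = 27)
-137*t + R = -137*27 - 22 = -3699 - 22 = -3721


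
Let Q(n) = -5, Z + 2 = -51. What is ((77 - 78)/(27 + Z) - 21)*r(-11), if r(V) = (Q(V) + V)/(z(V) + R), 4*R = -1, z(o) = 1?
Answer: 17440/39 ≈ 447.18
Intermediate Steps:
Z = -53 (Z = -2 - 51 = -53)
R = -1/4 (R = (1/4)*(-1) = -1/4 ≈ -0.25000)
r(V) = -20/3 + 4*V/3 (r(V) = (-5 + V)/(1 - 1/4) = (-5 + V)/(3/4) = (-5 + V)*(4/3) = -20/3 + 4*V/3)
((77 - 78)/(27 + Z) - 21)*r(-11) = ((77 - 78)/(27 - 53) - 21)*(-20/3 + (4/3)*(-11)) = (-1/(-26) - 21)*(-20/3 - 44/3) = (-1*(-1/26) - 21)*(-64/3) = (1/26 - 21)*(-64/3) = -545/26*(-64/3) = 17440/39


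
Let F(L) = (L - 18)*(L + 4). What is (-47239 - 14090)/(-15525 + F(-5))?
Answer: 61329/15502 ≈ 3.9562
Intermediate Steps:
F(L) = (-18 + L)*(4 + L)
(-47239 - 14090)/(-15525 + F(-5)) = (-47239 - 14090)/(-15525 + (-72 + (-5)**2 - 14*(-5))) = -61329/(-15525 + (-72 + 25 + 70)) = -61329/(-15525 + 23) = -61329/(-15502) = -61329*(-1/15502) = 61329/15502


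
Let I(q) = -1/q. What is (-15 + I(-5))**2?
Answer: 5476/25 ≈ 219.04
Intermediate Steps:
(-15 + I(-5))**2 = (-15 - 1/(-5))**2 = (-15 - 1*(-1/5))**2 = (-15 + 1/5)**2 = (-74/5)**2 = 5476/25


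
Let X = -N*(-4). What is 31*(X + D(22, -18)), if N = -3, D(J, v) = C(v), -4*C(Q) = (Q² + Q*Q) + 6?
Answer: -10881/2 ≈ -5440.5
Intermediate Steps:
C(Q) = -3/2 - Q²/2 (C(Q) = -((Q² + Q*Q) + 6)/4 = -((Q² + Q²) + 6)/4 = -(2*Q² + 6)/4 = -(6 + 2*Q²)/4 = -3/2 - Q²/2)
D(J, v) = -3/2 - v²/2
X = -12 (X = -1*(-3)*(-4) = 3*(-4) = -12)
31*(X + D(22, -18)) = 31*(-12 + (-3/2 - ½*(-18)²)) = 31*(-12 + (-3/2 - ½*324)) = 31*(-12 + (-3/2 - 162)) = 31*(-12 - 327/2) = 31*(-351/2) = -10881/2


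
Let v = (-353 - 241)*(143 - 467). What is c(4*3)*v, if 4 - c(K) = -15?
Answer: 3656664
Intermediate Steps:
c(K) = 19 (c(K) = 4 - 1*(-15) = 4 + 15 = 19)
v = 192456 (v = -594*(-324) = 192456)
c(4*3)*v = 19*192456 = 3656664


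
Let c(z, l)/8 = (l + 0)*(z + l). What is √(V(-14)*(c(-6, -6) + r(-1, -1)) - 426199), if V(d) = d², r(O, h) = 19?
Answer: I*√309579 ≈ 556.4*I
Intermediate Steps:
c(z, l) = 8*l*(l + z) (c(z, l) = 8*((l + 0)*(z + l)) = 8*(l*(l + z)) = 8*l*(l + z))
√(V(-14)*(c(-6, -6) + r(-1, -1)) - 426199) = √((-14)²*(8*(-6)*(-6 - 6) + 19) - 426199) = √(196*(8*(-6)*(-12) + 19) - 426199) = √(196*(576 + 19) - 426199) = √(196*595 - 426199) = √(116620 - 426199) = √(-309579) = I*√309579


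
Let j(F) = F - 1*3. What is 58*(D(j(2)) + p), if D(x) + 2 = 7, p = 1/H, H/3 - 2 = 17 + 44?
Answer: 54868/189 ≈ 290.31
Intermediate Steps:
j(F) = -3 + F (j(F) = F - 3 = -3 + F)
H = 189 (H = 6 + 3*(17 + 44) = 6 + 3*61 = 6 + 183 = 189)
p = 1/189 ≈ 0.0052910
D(x) = 5 (D(x) = -2 + 7 = 5)
58*(D(j(2)) + p) = 58*(5 + 1/189) = 58*(946/189) = 54868/189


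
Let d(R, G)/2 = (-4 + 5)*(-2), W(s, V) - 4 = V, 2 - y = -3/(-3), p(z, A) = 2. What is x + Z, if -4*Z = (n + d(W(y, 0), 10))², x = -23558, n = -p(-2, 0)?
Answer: -23567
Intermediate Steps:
y = 1 (y = 2 - (-3)/(-3) = 2 - (-3)*(-1)/3 = 2 - 1*1 = 2 - 1 = 1)
W(s, V) = 4 + V
d(R, G) = -4 (d(R, G) = 2*((-4 + 5)*(-2)) = 2*(1*(-2)) = 2*(-2) = -4)
n = -2 (n = -1*2 = -2)
Z = -9 (Z = -(-2 - 4)²/4 = -¼*(-6)² = -¼*36 = -9)
x + Z = -23558 - 9 = -23567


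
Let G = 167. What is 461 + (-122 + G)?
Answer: 506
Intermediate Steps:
461 + (-122 + G) = 461 + (-122 + 167) = 461 + 45 = 506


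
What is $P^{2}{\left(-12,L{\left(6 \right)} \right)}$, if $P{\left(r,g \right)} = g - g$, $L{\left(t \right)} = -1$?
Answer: $0$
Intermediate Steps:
$P{\left(r,g \right)} = 0$
$P^{2}{\left(-12,L{\left(6 \right)} \right)} = 0^{2} = 0$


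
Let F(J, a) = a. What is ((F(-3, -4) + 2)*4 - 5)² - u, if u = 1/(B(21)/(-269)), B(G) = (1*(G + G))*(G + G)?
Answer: 298385/1764 ≈ 169.15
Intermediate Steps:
B(G) = 4*G² (B(G) = (1*(2*G))*(2*G) = (2*G)*(2*G) = 4*G²)
u = -269/1764 (u = 1/((4*21²)/(-269)) = 1/((4*441)*(-1/269)) = 1/(1764*(-1/269)) = 1/(-1764/269) = -269/1764 ≈ -0.15249)
((F(-3, -4) + 2)*4 - 5)² - u = ((-4 + 2)*4 - 5)² - 1*(-269/1764) = (-2*4 - 5)² + 269/1764 = (-8 - 5)² + 269/1764 = (-13)² + 269/1764 = 169 + 269/1764 = 298385/1764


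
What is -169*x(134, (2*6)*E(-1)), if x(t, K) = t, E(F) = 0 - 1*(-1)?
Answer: -22646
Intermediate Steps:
E(F) = 1 (E(F) = 0 + 1 = 1)
-169*x(134, (2*6)*E(-1)) = -169*134 = -22646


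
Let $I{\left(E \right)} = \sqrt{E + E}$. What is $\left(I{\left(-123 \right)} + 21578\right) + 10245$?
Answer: $31823 + i \sqrt{246} \approx 31823.0 + 15.684 i$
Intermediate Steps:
$I{\left(E \right)} = \sqrt{2} \sqrt{E}$ ($I{\left(E \right)} = \sqrt{2 E} = \sqrt{2} \sqrt{E}$)
$\left(I{\left(-123 \right)} + 21578\right) + 10245 = \left(\sqrt{2} \sqrt{-123} + 21578\right) + 10245 = \left(\sqrt{2} i \sqrt{123} + 21578\right) + 10245 = \left(i \sqrt{246} + 21578\right) + 10245 = \left(21578 + i \sqrt{246}\right) + 10245 = 31823 + i \sqrt{246}$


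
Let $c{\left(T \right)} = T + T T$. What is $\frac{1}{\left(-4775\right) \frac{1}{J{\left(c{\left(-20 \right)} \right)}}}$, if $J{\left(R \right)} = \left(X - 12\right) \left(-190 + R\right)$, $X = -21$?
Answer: $\frac{1254}{955} \approx 1.3131$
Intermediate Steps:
$c{\left(T \right)} = T + T^{2}$
$J{\left(R \right)} = 6270 - 33 R$ ($J{\left(R \right)} = \left(-21 - 12\right) \left(-190 + R\right) = - 33 \left(-190 + R\right) = 6270 - 33 R$)
$\frac{1}{\left(-4775\right) \frac{1}{J{\left(c{\left(-20 \right)} \right)}}} = \frac{1}{\left(-4775\right) \frac{1}{6270 - 33 \left(- 20 \left(1 - 20\right)\right)}} = \frac{1}{\left(-4775\right) \frac{1}{6270 - 33 \left(\left(-20\right) \left(-19\right)\right)}} = \frac{1}{\left(-4775\right) \frac{1}{6270 - 12540}} = \frac{1}{\left(-4775\right) \frac{1}{-6270}} = \frac{1}{\left(-4775\right) \left(- \frac{1}{6270}\right)} = \frac{1}{\frac{955}{1254}} = \frac{1254}{955}$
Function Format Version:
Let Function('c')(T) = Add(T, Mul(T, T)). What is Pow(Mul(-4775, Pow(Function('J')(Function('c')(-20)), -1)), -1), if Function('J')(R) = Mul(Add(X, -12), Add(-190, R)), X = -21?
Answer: Rational(1254, 955) ≈ 1.3131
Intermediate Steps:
Function('c')(T) = Add(T, Pow(T, 2))
Function('J')(R) = Add(6270, Mul(-33, R)) (Function('J')(R) = Mul(Add(-21, -12), Add(-190, R)) = Mul(-33, Add(-190, R)) = Add(6270, Mul(-33, R)))
Pow(Mul(-4775, Pow(Function('J')(Function('c')(-20)), -1)), -1) = Pow(Mul(-4775, Pow(Add(6270, Mul(-33, Mul(-20, Add(1, -20)))), -1)), -1) = Pow(Mul(-4775, Pow(Add(6270, Mul(-33, Mul(-20, -19))), -1)), -1) = Pow(Mul(-4775, Pow(Add(6270, Mul(-33, 380)), -1)), -1) = Pow(Mul(-4775, Pow(Add(6270, -12540), -1)), -1) = Pow(Mul(-4775, Pow(-6270, -1)), -1) = Pow(Mul(-4775, Rational(-1, 6270)), -1) = Pow(Rational(955, 1254), -1) = Rational(1254, 955)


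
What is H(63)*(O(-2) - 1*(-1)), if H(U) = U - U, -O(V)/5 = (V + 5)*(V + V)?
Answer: 0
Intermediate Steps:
O(V) = -10*V*(5 + V) (O(V) = -5*(V + 5)*(V + V) = -5*(5 + V)*2*V = -10*V*(5 + V))
H(U) = 0
H(63)*(O(-2) - 1*(-1)) = 0*(-10*(-2)*(5 - 2) - 1*(-1)) = 0*(-10*(-2)*3 + 1) = 0*(60 + 1) = 0*61 = 0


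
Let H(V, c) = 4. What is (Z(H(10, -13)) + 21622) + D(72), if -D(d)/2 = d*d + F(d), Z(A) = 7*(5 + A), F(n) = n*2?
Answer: 11029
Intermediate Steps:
F(n) = 2*n
Z(A) = 35 + 7*A
D(d) = -4*d - 2*d² (D(d) = -2*(d*d + 2*d) = -2*(d² + 2*d) = -4*d - 2*d²)
(Z(H(10, -13)) + 21622) + D(72) = ((35 + 7*4) + 21622) + 2*72*(-2 - 1*72) = ((35 + 28) + 21622) + 2*72*(-2 - 72) = (63 + 21622) + 2*72*(-74) = 21685 - 10656 = 11029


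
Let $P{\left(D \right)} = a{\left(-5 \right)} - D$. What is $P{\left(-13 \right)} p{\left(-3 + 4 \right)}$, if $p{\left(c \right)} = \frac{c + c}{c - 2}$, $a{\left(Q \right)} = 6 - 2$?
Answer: $-34$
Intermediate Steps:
$a{\left(Q \right)} = 4$
$p{\left(c \right)} = \frac{2 c}{-2 + c}$
$P{\left(D \right)} = 4 - D$
$P{\left(-13 \right)} p{\left(-3 + 4 \right)} = \left(4 - -13\right) \frac{2 \left(-3 + 4\right)}{-2 + \left(-3 + 4\right)} = \left(4 + 13\right) 2 \cdot 1 \frac{1}{-2 + 1} = 17 \cdot 2 \cdot 1 \frac{1}{-1} = 17 \cdot 2 \cdot 1 \left(-1\right) = 17 \left(-2\right) = -34$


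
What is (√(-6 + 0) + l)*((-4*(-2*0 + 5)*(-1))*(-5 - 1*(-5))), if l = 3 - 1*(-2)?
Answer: 0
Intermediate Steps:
l = 5 (l = 3 + 2 = 5)
(√(-6 + 0) + l)*((-4*(-2*0 + 5)*(-1))*(-5 - 1*(-5))) = (√(-6 + 0) + 5)*((-4*(-2*0 + 5)*(-1))*(-5 - 1*(-5))) = (√(-6) + 5)*((-4*(0 + 5)*(-1))*(-5 + 5)) = (I*√6 + 5)*((-4*5*(-1))*0) = (5 + I*√6)*(-20*(-1)*0) = (5 + I*√6)*(20*0) = (5 + I*√6)*0 = 0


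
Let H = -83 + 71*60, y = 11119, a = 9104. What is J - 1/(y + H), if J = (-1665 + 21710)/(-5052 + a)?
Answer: 76651067/15494848 ≈ 4.9469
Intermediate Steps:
H = 4177 (H = -83 + 4260 = 4177)
J = 20045/4052 (J = (-1665 + 21710)/(-5052 + 9104) = 20045/4052 ≈ 4.9469)
J - 1/(y + H) = 20045/4052 - 1/(11119 + 4177) = 20045/4052 - 1/15296 = 76651067/15494848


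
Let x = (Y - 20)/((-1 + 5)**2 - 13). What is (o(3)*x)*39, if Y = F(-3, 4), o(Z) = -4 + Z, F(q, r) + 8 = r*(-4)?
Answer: 572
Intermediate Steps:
F(q, r) = -8 - 4*r (F(q, r) = -8 + r*(-4) = -8 - 4*r)
Y = -24 (Y = -8 - 4*4 = -8 - 16 = -24)
x = -44/3 (x = (-24 - 20)/((-1 + 5)**2 - 13) = -44/(4**2 - 13) = -44/(16 - 13) = -44/3 ≈ -14.667)
(o(3)*x)*39 = ((-4 + 3)*(-44/3))*39 = -1*(-44/3)*39 = (44/3)*39 = 572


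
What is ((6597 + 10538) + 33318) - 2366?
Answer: 48087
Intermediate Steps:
((6597 + 10538) + 33318) - 2366 = (17135 + 33318) - 2366 = 50453 - 2366 = 48087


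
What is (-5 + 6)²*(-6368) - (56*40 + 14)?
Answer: -8622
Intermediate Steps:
(-5 + 6)²*(-6368) - (56*40 + 14) = 1²*(-6368) - (2240 + 14) = 1*(-6368) - 1*2254 = -6368 - 2254 = -8622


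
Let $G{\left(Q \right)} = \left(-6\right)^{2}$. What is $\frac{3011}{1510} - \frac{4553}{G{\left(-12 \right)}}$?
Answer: $- \frac{3383317}{27180} \approx -124.48$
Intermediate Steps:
$G{\left(Q \right)} = 36$
$\frac{3011}{1510} - \frac{4553}{G{\left(-12 \right)}} = \frac{3011}{1510} - \frac{4553}{36} = - \frac{3383317}{27180}$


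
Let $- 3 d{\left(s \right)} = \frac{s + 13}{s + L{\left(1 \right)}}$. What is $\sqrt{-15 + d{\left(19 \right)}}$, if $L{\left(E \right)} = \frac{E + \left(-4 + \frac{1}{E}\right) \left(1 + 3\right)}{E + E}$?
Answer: $\frac{i \sqrt{1279}}{9} \approx 3.9737 i$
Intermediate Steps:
$L{\left(E \right)} = \frac{-16 + E + \frac{4}{E}}{2 E}$ ($L{\left(E \right)} = \frac{E + \left(-4 + \frac{1}{E}\right) 4}{2 E} = \left(E - \left(16 - \frac{4}{E}\right)\right) \frac{1}{2 E} = \left(-16 + E + \frac{4}{E}\right) \frac{1}{2 E} = \frac{-16 + E + \frac{4}{E}}{2 E}$)
$d{\left(s \right)} = - \frac{13 + s}{3 \left(- \frac{11}{2} + s\right)}$ ($d{\left(s \right)} = - \frac{\left(s + 13\right) \frac{1}{s + \left(\frac{1}{2} - \frac{8}{1} + 2 \cdot 1^{-2}\right)}}{3} = - \frac{\left(13 + s\right) \frac{1}{s + \left(\frac{1}{2} - 8 + 2 \cdot 1\right)}}{3} = - \frac{\left(13 + s\right) \frac{1}{s + \left(\frac{1}{2} - 8 + 2\right)}}{3} = - \frac{\left(13 + s\right) \frac{1}{s - \frac{11}{2}}}{3} = - \frac{\left(13 + s\right) \frac{1}{- \frac{11}{2} + s}}{3} = - \frac{\frac{1}{- \frac{11}{2} + s} \left(13 + s\right)}{3} = - \frac{13 + s}{3 \left(- \frac{11}{2} + s\right)}$)
$\sqrt{-15 + d{\left(19 \right)}} = \sqrt{-15 + \frac{2 \left(-13 - 19\right)}{3 \left(-11 + 2 \cdot 19\right)}} = \sqrt{-15 + \frac{2 \left(-13 - 19\right)}{3 \left(-11 + 38\right)}} = \sqrt{-15 + \frac{2}{3} \cdot \frac{1}{27} \left(-32\right)} = \sqrt{-15 - \frac{64}{81}} = \sqrt{- \frac{1279}{81}} = \frac{i \sqrt{1279}}{9}$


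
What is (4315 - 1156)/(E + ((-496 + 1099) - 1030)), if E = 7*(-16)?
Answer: -3159/539 ≈ -5.8609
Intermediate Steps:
E = -112
(4315 - 1156)/(E + ((-496 + 1099) - 1030)) = (4315 - 1156)/(-112 + ((-496 + 1099) - 1030)) = 3159/(-112 + (603 - 1030)) = 3159/(-112 - 427) = 3159/(-539) = 3159*(-1/539) = -3159/539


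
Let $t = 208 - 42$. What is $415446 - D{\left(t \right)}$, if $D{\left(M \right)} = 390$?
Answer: $415056$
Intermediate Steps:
$t = 166$ ($t = 208 - 42 = 166$)
$415446 - D{\left(t \right)} = 415446 - 390 = 415056$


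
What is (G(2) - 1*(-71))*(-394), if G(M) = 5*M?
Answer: -31914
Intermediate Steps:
(G(2) - 1*(-71))*(-394) = (5*2 - 1*(-71))*(-394) = (10 + 71)*(-394) = 81*(-394) = -31914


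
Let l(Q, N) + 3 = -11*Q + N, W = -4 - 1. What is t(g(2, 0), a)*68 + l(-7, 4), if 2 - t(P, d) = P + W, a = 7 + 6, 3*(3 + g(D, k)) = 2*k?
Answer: 758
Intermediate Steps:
g(D, k) = -3 + 2*k/3 (g(D, k) = -3 + (2*k)/3 = -3 + 2*k/3)
a = 13
W = -5
t(P, d) = 7 - P (t(P, d) = 2 - (P - 5) = 2 - (-5 + P) = 2 + (5 - P) = 7 - P)
l(Q, N) = -3 + N - 11*Q (l(Q, N) = -3 + (-11*Q + N) = -3 + (N - 11*Q) = -3 + N - 11*Q)
t(g(2, 0), a)*68 + l(-7, 4) = (7 - (-3 + (⅔)*0))*68 + (-3 + 4 - 11*(-7)) = (7 - (-3 + 0))*68 + (-3 + 4 + 77) = (7 - 1*(-3))*68 + 78 = (7 + 3)*68 + 78 = 10*68 + 78 = 680 + 78 = 758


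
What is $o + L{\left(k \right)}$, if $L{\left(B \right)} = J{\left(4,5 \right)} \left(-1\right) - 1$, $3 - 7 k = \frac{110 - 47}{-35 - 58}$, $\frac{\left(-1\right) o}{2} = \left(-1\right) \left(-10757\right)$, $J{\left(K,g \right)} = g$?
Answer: $-21520$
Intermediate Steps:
$o = -21514$ ($o = - 2 \left(\left(-1\right) \left(-10757\right)\right) = \left(-2\right) 10757 = -21514$)
$k = \frac{114}{217}$ ($k = \frac{3}{7} - \frac{\left(110 - 47\right) \frac{1}{-35 - 58}}{7} = \frac{3}{7} - \frac{63 \frac{1}{-93}}{7} = \frac{3}{7} - \frac{63 \left(- \frac{1}{93}\right)}{7} = \frac{3}{7} - - \frac{3}{31} = \frac{3}{7} + \frac{3}{31} = \frac{114}{217} \approx 0.52535$)
$L{\left(B \right)} = -6$ ($L{\left(B \right)} = 5 \left(-1\right) - 1 = -5 - 1 = -6$)
$o + L{\left(k \right)} = -21514 - 6 = -21520$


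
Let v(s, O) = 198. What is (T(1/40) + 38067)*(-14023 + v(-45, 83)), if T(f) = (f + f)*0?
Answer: -526276275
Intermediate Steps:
T(f) = 0 (T(f) = (2*f)*0 = 0)
(T(1/40) + 38067)*(-14023 + v(-45, 83)) = (0 + 38067)*(-14023 + 198) = 38067*(-13825) = -526276275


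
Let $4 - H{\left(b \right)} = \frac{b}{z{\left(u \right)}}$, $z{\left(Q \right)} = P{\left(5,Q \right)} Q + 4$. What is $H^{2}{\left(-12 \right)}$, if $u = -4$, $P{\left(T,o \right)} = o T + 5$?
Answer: $\frac{4489}{256} \approx 17.535$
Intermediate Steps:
$P{\left(T,o \right)} = 5 + T o$ ($P{\left(T,o \right)} = T o + 5 = 5 + T o$)
$z{\left(Q \right)} = 4 + Q \left(5 + 5 Q\right)$ ($z{\left(Q \right)} = \left(5 + 5 Q\right) Q + 4 = Q \left(5 + 5 Q\right) + 4 = 4 + Q \left(5 + 5 Q\right)$)
$H{\left(b \right)} = 4 - \frac{b}{64}$ ($H{\left(b \right)} = 4 - \frac{b}{4 + 5 \left(-4\right) \left(1 - 4\right)} = 4 - \frac{b}{4 + 5 \left(-4\right) \left(-3\right)} = 4 - \frac{b}{4 + 60} = 4 - \frac{b}{64}$)
$H^{2}{\left(-12 \right)} = \left(4 - - \frac{3}{16}\right)^{2} = \left(4 + \frac{3}{16}\right)^{2} = \left(\frac{67}{16}\right)^{2} = \frac{4489}{256}$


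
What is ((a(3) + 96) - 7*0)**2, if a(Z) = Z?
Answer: 9801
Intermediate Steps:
((a(3) + 96) - 7*0)**2 = ((3 + 96) - 7*0)**2 = (99 + 0)**2 = 99**2 = 9801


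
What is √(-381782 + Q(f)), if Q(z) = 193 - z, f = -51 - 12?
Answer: I*√381526 ≈ 617.68*I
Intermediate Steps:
f = -63
√(-381782 + Q(f)) = √(-381782 + (193 - 1*(-63))) = √(-381782 + (193 + 63)) = √(-381782 + 256) = √(-381526) = I*√381526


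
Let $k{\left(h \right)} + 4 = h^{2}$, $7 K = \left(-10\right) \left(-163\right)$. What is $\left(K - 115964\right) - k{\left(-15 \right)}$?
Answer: $- \frac{811665}{7} \approx -1.1595 \cdot 10^{5}$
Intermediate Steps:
$K = \frac{1630}{7}$ ($K = \frac{\left(-10\right) \left(-163\right)}{7} = \frac{1}{7} \cdot 1630 = \frac{1630}{7} \approx 232.86$)
$k{\left(h \right)} = -4 + h^{2}$
$\left(K - 115964\right) - k{\left(-15 \right)} = \left(\frac{1630}{7} - 115964\right) - \left(-4 + \left(-15\right)^{2}\right) = - \frac{810118}{7} - \left(-4 + 225\right) = - \frac{810118}{7} - 221 = - \frac{811665}{7}$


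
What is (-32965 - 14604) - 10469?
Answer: -58038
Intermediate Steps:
(-32965 - 14604) - 10469 = -47569 - 10469 = -58038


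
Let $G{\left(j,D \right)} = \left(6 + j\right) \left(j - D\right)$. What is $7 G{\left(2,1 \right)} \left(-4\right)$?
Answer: $-224$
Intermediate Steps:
$7 G{\left(2,1 \right)} \left(-4\right) = 7 \left(2^{2} - 6 + 6 \cdot 2 - 1 \cdot 2\right) \left(-4\right) = 7 \left(4 - 6 + 12 - 2\right) \left(-4\right) = 7 \cdot 8 \left(-4\right) = 56 \left(-4\right) = -224$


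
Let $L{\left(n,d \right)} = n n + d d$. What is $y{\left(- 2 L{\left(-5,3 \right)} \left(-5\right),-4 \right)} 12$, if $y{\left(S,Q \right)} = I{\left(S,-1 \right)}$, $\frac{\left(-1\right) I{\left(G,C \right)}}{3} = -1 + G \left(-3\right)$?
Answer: $36756$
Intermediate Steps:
$L{\left(n,d \right)} = d^{2} + n^{2}$ ($L{\left(n,d \right)} = n^{2} + d^{2} = d^{2} + n^{2}$)
$I{\left(G,C \right)} = 3 + 9 G$ ($I{\left(G,C \right)} = - 3 \left(-1 + G \left(-3\right)\right) = - 3 \left(-1 - 3 G\right) = 3 + 9 G$)
$y{\left(S,Q \right)} = 3 + 9 S$
$y{\left(- 2 L{\left(-5,3 \right)} \left(-5\right),-4 \right)} 12 = \left(3 + 9 - 2 \left(3^{2} + \left(-5\right)^{2}\right) \left(-5\right)\right) 12 = \left(3 + 9 - 2 \left(9 + 25\right) \left(-5\right)\right) 12 = \left(3 + 9 \left(-2\right) 34 \left(-5\right)\right) 12 = \left(3 + 9 \left(\left(-68\right) \left(-5\right)\right)\right) 12 = \left(3 + 9 \cdot 340\right) 12 = \left(3 + 3060\right) 12 = 3063 \cdot 12 = 36756$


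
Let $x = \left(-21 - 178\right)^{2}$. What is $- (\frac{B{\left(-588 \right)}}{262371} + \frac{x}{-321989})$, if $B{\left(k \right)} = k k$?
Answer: $- \frac{33645203615}{28160191973} \approx -1.1948$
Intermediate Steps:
$B{\left(k \right)} = k^{2}$
$x = 39601$ ($x = \left(-199\right)^{2} = 39601$)
$- (\frac{B{\left(-588 \right)}}{262371} + \frac{x}{-321989}) = - (\frac{\left(-588\right)^{2}}{262371} + \frac{39601}{-321989}) = - (345744 \cdot \frac{1}{262371} + 39601 \left(- \frac{1}{321989}\right)) = - (\frac{115248}{87457} - \frac{39601}{321989}) = \left(-1\right) \frac{33645203615}{28160191973} = - \frac{33645203615}{28160191973}$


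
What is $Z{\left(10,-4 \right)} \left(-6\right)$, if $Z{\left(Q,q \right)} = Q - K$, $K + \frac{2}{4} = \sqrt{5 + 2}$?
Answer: $-63 + 6 \sqrt{7} \approx -47.125$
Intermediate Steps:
$K = - \frac{1}{2} + \sqrt{7}$ ($K = - \frac{1}{2} + \sqrt{5 + 2} = - \frac{1}{2} + \sqrt{7} \approx 2.1458$)
$Z{\left(Q,q \right)} = \frac{1}{2} + Q - \sqrt{7}$ ($Z{\left(Q,q \right)} = Q - \left(- \frac{1}{2} + \sqrt{7}\right) = Q + \left(\frac{1}{2} - \sqrt{7}\right) = \frac{1}{2} + Q - \sqrt{7}$)
$Z{\left(10,-4 \right)} \left(-6\right) = \left(\frac{1}{2} + 10 - \sqrt{7}\right) \left(-6\right) = \left(\frac{21}{2} - \sqrt{7}\right) \left(-6\right) = -63 + 6 \sqrt{7}$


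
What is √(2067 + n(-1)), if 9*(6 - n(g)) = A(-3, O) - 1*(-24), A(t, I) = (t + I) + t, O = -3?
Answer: √18642/3 ≈ 45.512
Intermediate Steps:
A(t, I) = I + 2*t (A(t, I) = (I + t) + t = I + 2*t)
n(g) = 13/3 (n(g) = 6 - ((-3 + 2*(-3)) - 1*(-24))/9 = 6 - ((-3 - 6) + 24)/9 = 6 - (-9 + 24)/9 = 6 - ⅑*15 = 6 - 5/3 = 13/3)
√(2067 + n(-1)) = √(2067 + 13/3) = √(6214/3) = √18642/3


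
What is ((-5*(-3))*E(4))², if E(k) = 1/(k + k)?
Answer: 225/64 ≈ 3.5156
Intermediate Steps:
E(k) = 1/(2*k)
((-5*(-3))*E(4))² = ((-5*(-3))*((½)/4))² = (15*((½)*(¼)))² = (15*(⅛))² = (15/8)² = 225/64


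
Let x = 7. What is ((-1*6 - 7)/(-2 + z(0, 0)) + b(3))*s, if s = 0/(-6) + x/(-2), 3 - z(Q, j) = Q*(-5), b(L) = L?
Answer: 35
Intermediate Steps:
z(Q, j) = 3 + 5*Q (z(Q, j) = 3 - Q*(-5) = 3 - (-5)*Q = 3 + 5*Q)
s = -7/2 (s = 0/(-6) + 7/(-2) = 0*(-⅙) + 7*(-½) = 0 - 7/2 = -7/2 ≈ -3.5000)
((-1*6 - 7)/(-2 + z(0, 0)) + b(3))*s = ((-1*6 - 7)/(-2 + (3 + 5*0)) + 3)*(-7/2) = ((-6 - 7)/(-2 + (3 + 0)) + 3)*(-7/2) = (-13/(-2 + 3) + 3)*(-7/2) = (-13/1 + 3)*(-7/2) = (-13*1 + 3)*(-7/2) = (-13 + 3)*(-7/2) = -10*(-7/2) = 35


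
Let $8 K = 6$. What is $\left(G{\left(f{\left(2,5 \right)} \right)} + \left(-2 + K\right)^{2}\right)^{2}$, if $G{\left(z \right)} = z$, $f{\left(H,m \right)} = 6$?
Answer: $\frac{14641}{256} \approx 57.191$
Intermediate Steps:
$K = \frac{3}{4}$ ($K = \frac{1}{8} \cdot 6 = \frac{3}{4} \approx 0.75$)
$\left(G{\left(f{\left(2,5 \right)} \right)} + \left(-2 + K\right)^{2}\right)^{2} = \left(6 + \left(-2 + \frac{3}{4}\right)^{2}\right)^{2} = \left(6 + \left(- \frac{5}{4}\right)^{2}\right)^{2} = \left(6 + \frac{25}{16}\right)^{2} = \left(\frac{121}{16}\right)^{2} = \frac{14641}{256}$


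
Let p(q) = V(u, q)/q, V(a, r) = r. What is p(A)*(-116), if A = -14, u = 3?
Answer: -116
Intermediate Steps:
p(q) = 1 (p(q) = q/q = 1)
p(A)*(-116) = 1*(-116) = -116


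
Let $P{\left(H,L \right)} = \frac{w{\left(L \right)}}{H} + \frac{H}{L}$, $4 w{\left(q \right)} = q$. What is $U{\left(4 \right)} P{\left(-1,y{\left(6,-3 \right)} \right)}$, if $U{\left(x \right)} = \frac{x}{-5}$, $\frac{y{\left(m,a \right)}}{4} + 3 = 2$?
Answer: $-1$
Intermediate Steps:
$y{\left(m,a \right)} = -4$ ($y{\left(m,a \right)} = -12 + 4 \cdot 2 = -12 + 8 = -4$)
$w{\left(q \right)} = \frac{q}{4}$
$P{\left(H,L \right)} = \frac{H}{L} + \frac{L}{4 H}$ ($P{\left(H,L \right)} = \frac{\frac{1}{4} L}{H} + \frac{H}{L} = \frac{L}{4 H} + \frac{H}{L} = \frac{H}{L} + \frac{L}{4 H}$)
$U{\left(x \right)} = - \frac{x}{5}$ ($U{\left(x \right)} = x \left(- \frac{1}{5}\right) = - \frac{x}{5}$)
$U{\left(4 \right)} P{\left(-1,y{\left(6,-3 \right)} \right)} = \left(- \frac{1}{5}\right) 4 \left(- \frac{1}{-4} + \frac{1}{4} \left(-4\right) \frac{1}{-1}\right) = - \frac{4 \left(\left(-1\right) \left(- \frac{1}{4}\right) + \frac{1}{4} \left(-4\right) \left(-1\right)\right)}{5} = - \frac{4 \left(\frac{1}{4} + 1\right)}{5} = \left(- \frac{4}{5}\right) \frac{5}{4} = -1$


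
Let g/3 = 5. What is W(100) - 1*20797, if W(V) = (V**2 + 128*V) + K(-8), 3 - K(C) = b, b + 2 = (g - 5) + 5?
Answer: 1993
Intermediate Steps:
g = 15 (g = 3*5 = 15)
b = 13 (b = -2 + ((15 - 5) + 5) = -2 + (10 + 5) = -2 + 15 = 13)
K(C) = -10 (K(C) = 3 - 1*13 = 3 - 13 = -10)
W(V) = -10 + V**2 + 128*V (W(V) = (V**2 + 128*V) - 10 = -10 + V**2 + 128*V)
W(100) - 1*20797 = (-10 + 100**2 + 128*100) - 1*20797 = (-10 + 10000 + 12800) - 20797 = 22790 - 20797 = 1993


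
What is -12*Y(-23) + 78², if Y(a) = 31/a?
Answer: 140304/23 ≈ 6100.2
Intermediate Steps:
-12*Y(-23) + 78² = -372/(-23) + 78² = -372*(-1)/23 + 6084 = -12*(-31/23) + 6084 = 372/23 + 6084 = 140304/23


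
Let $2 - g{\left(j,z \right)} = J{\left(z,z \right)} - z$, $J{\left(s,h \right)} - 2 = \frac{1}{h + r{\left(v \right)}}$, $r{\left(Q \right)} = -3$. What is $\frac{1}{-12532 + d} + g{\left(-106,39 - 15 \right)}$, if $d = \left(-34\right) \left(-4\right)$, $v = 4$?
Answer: $\frac{2078389}{86772} \approx 23.952$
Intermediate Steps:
$J{\left(s,h \right)} = 2 + \frac{1}{-3 + h}$ ($J{\left(s,h \right)} = 2 + \frac{1}{h - 3} = 2 + \frac{1}{-3 + h}$)
$g{\left(j,z \right)} = 2 + z - \frac{-5 + 2 z}{-3 + z}$ ($g{\left(j,z \right)} = 2 - \left(\frac{-5 + 2 z}{-3 + z} - z\right) = 2 - \left(- z + \frac{-5 + 2 z}{-3 + z}\right) = 2 + \left(z - \frac{-5 + 2 z}{-3 + z}\right) = 2 + z - \frac{-5 + 2 z}{-3 + z}$)
$d = 136$
$\frac{1}{-12532 + d} + g{\left(-106,39 - 15 \right)} = \frac{1}{-12532 + 136} + \frac{-1 + \left(39 - 15\right)^{2} - 3 \left(39 - 15\right)}{-3 + \left(39 - 15\right)} = \frac{1}{-12396} + \frac{-1 + \left(39 - 15\right)^{2} - 3 \left(39 - 15\right)}{-3 + \left(39 - 15\right)} = - \frac{1}{12396} + \frac{-1 + 24^{2} - 72}{-3 + 24} = - \frac{1}{12396} + \frac{-1 + 576 - 72}{21} = - \frac{1}{12396} + \frac{1}{21} \cdot 503 = - \frac{1}{12396} + \frac{503}{21} = \frac{2078389}{86772}$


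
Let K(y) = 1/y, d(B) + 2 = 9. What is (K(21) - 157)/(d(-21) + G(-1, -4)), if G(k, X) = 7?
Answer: -1648/147 ≈ -11.211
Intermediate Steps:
d(B) = 7 (d(B) = -2 + 9 = 7)
(K(21) - 157)/(d(-21) + G(-1, -4)) = (1/21 - 157)/(7 + 7) = (1/21 - 157)/14 = -3296/21*1/14 = -1648/147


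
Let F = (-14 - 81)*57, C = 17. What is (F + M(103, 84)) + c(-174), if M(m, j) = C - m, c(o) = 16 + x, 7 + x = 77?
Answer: -5415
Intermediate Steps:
x = 70 (x = -7 + 77 = 70)
c(o) = 86 (c(o) = 16 + 70 = 86)
F = -5415 (F = -95*57 = -5415)
M(m, j) = 17 - m
(F + M(103, 84)) + c(-174) = (-5415 + (17 - 1*103)) + 86 = (-5415 + (17 - 103)) + 86 = (-5415 - 86) + 86 = -5501 + 86 = -5415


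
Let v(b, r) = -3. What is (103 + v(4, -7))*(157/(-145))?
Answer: -3140/29 ≈ -108.28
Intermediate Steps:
(103 + v(4, -7))*(157/(-145)) = (103 - 3)*(157/(-145)) = 100*(157*(-1/145)) = 100*(-157/145) = -3140/29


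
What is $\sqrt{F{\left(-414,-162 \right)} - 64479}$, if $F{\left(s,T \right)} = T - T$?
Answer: $i \sqrt{64479} \approx 253.93 i$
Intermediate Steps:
$F{\left(s,T \right)} = 0$
$\sqrt{F{\left(-414,-162 \right)} - 64479} = \sqrt{0 - 64479} = \sqrt{-64479} = i \sqrt{64479}$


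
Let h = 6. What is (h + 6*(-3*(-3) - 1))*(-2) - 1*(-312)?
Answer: 204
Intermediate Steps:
(h + 6*(-3*(-3) - 1))*(-2) - 1*(-312) = (6 + 6*(-3*(-3) - 1))*(-2) - 1*(-312) = (6 + 6*(9 - 1))*(-2) + 312 = (6 + 6*8)*(-2) + 312 = (6 + 48)*(-2) + 312 = 54*(-2) + 312 = -108 + 312 = 204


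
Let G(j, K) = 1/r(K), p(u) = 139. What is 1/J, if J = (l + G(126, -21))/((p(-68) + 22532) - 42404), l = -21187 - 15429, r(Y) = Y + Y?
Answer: 828786/1537873 ≈ 0.53892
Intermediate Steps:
r(Y) = 2*Y
l = -36616
G(j, K) = 1/(2*K)
J = 1537873/828786 (J = (-36616 + (½)/(-21))/((139 + 22532) - 42404) = (-36616 + (½)*(-1/21))/(22671 - 42404) = (-36616 - 1/42)/(-19733) = -1537873/42*(-1/19733) = 1537873/828786 ≈ 1.8556)
1/J = 1/(1537873/828786) = 828786/1537873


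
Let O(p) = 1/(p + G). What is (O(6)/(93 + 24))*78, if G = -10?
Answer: -⅙ ≈ -0.16667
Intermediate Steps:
O(p) = 1/(-10 + p) (O(p) = 1/(p - 10) = 1/(-10 + p))
(O(6)/(93 + 24))*78 = (1/((-10 + 6)*(93 + 24)))*78 = (1/(-4*117))*78 = -¼*1/117*78 = -1/468*78 = -⅙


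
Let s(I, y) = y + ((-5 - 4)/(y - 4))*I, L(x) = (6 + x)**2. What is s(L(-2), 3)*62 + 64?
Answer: 9178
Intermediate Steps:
s(I, y) = y - 9*I/(-4 + y) (s(I, y) = y + (-9/(-4 + y))*I = y - 9*I/(-4 + y))
s(L(-2), 3)*62 + 64 = ((3**2 - 9*(6 - 2)**2 - 4*3)/(-4 + 3))*62 + 64 = ((9 - 9*4**2 - 12)/(-1))*62 + 64 = -(9 - 9*16 - 12)*62 + 64 = -(9 - 144 - 12)*62 + 64 = -1*(-147)*62 + 64 = 147*62 + 64 = 9114 + 64 = 9178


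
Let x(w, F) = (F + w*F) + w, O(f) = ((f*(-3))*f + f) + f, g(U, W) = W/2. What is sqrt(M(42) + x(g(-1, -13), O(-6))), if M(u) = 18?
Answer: sqrt(2686)/2 ≈ 25.913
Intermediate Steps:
g(U, W) = W/2 (g(U, W) = W*(1/2) = W/2)
O(f) = -3*f**2 + 2*f (O(f) = ((-3*f)*f + f) + f = (-3*f**2 + f) + f = (f - 3*f**2) + f = -3*f**2 + 2*f)
x(w, F) = F + w + F*w (x(w, F) = (F + F*w) + w = F + w + F*w)
sqrt(M(42) + x(g(-1, -13), O(-6))) = sqrt(18 + (-6*(2 - 3*(-6)) + (1/2)*(-13) + (-6*(2 - 3*(-6)))*((1/2)*(-13)))) = sqrt(18 + (-6*(2 + 18) - 13/2 - 6*(2 + 18)*(-13/2))) = sqrt(18 + (-6*20 - 13/2 - 6*20*(-13/2))) = sqrt(18 + (-120 - 13/2 - 120*(-13/2))) = sqrt(18 + (-120 - 13/2 + 780)) = sqrt(18 + 1307/2) = sqrt(1343/2) = sqrt(2686)/2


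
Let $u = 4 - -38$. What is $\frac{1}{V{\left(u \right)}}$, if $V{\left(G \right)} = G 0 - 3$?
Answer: $- \frac{1}{3} \approx -0.33333$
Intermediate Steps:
$u = 42$ ($u = 4 + 38 = 42$)
$V{\left(G \right)} = -3$ ($V{\left(G \right)} = 0 - 3 = -3$)
$\frac{1}{V{\left(u \right)}} = \frac{1}{-3} = - \frac{1}{3}$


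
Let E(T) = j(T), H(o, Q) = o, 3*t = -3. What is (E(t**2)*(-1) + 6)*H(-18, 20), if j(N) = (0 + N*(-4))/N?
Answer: -180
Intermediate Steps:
t = -1 (t = (1/3)*(-3) = -1)
j(N) = -4 (j(N) = (0 - 4*N)/N = (-4*N)/N = -4)
E(T) = -4
(E(t**2)*(-1) + 6)*H(-18, 20) = (-4*(-1) + 6)*(-18) = (4 + 6)*(-18) = 10*(-18) = -180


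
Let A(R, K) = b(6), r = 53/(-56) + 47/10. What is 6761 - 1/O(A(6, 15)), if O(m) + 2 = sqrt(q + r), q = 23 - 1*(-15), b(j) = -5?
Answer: 71469971/10571 - 6*sqrt(90930)/10571 ≈ 6760.8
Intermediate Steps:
r = 1051/280 (r = 53*(-1/56) + 47*(1/10) = -53/56 + 47/10 = 1051/280 ≈ 3.7536)
A(R, K) = -5
q = 38 (q = 23 + 15 = 38)
O(m) = -2 + 3*sqrt(90930)/140 (O(m) = -2 + sqrt(38 + 1051/280) = -2 + sqrt(11691/280) = -2 + 3*sqrt(90930)/140)
6761 - 1/O(A(6, 15)) = 6761 - 1/(-2 + 3*sqrt(90930)/140)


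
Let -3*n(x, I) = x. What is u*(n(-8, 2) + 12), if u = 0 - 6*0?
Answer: 0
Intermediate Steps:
n(x, I) = -x/3
u = 0 (u = 0 + 0 = 0)
u*(n(-8, 2) + 12) = 0*(-⅓*(-8) + 12) = 0*(8/3 + 12) = 0*(44/3) = 0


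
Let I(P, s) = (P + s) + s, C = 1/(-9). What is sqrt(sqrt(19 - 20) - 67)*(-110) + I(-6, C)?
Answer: -56/9 - 110*sqrt(-67 + I) ≈ -12.941 - 900.41*I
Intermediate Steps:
C = -1/9 ≈ -0.11111
I(P, s) = P + 2*s
sqrt(sqrt(19 - 20) - 67)*(-110) + I(-6, C) = sqrt(sqrt(19 - 20) - 67)*(-110) + (-6 + 2*(-1/9)) = sqrt(sqrt(-1) - 67)*(-110) + (-6 - 2/9) = sqrt(I - 67)*(-110) - 56/9 = sqrt(-67 + I)*(-110) - 56/9 = -110*sqrt(-67 + I) - 56/9 = -56/9 - 110*sqrt(-67 + I)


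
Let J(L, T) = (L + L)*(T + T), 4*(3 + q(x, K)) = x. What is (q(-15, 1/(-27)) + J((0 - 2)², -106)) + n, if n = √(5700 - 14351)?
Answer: -6811/4 + I*√8651 ≈ -1702.8 + 93.011*I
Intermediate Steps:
q(x, K) = -3 + x/4
J(L, T) = 4*L*T (J(L, T) = (2*L)*(2*T) = 4*L*T)
n = I*√8651 (n = √(-8651) = I*√8651 ≈ 93.011*I)
(q(-15, 1/(-27)) + J((0 - 2)², -106)) + n = ((-3 + (¼)*(-15)) + 4*(0 - 2)²*(-106)) + I*√8651 = ((-3 - 15/4) + 4*(-2)²*(-106)) + I*√8651 = (-27/4 + 4*4*(-106)) + I*√8651 = (-27/4 - 1696) + I*√8651 = -6811/4 + I*√8651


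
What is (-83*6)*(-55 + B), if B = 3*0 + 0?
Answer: 27390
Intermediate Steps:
B = 0 (B = 0 + 0 = 0)
(-83*6)*(-55 + B) = (-83*6)*(-55 + 0) = -498*(-55) = 27390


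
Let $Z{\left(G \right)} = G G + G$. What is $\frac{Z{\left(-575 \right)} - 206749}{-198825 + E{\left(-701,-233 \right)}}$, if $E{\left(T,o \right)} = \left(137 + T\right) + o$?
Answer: $- \frac{123301}{199622} \approx -0.61767$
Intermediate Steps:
$E{\left(T,o \right)} = 137 + T + o$
$Z{\left(G \right)} = G + G^{2}$ ($Z{\left(G \right)} = G^{2} + G = G + G^{2}$)
$\frac{Z{\left(-575 \right)} - 206749}{-198825 + E{\left(-701,-233 \right)}} = \frac{- 575 \left(1 - 575\right) - 206749}{-198825 - 797} = \frac{\left(-575\right) \left(-574\right) - 206749}{-198825 - 797} = \frac{330050 - 206749}{-199622} = 123301 \left(- \frac{1}{199622}\right) = - \frac{123301}{199622}$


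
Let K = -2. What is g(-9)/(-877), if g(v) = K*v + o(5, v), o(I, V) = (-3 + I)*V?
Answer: 0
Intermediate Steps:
o(I, V) = V*(-3 + I)
g(v) = 0 (g(v) = -2*v + v*(-3 + 5) = -2*v + v*2 = -2*v + 2*v = 0)
g(-9)/(-877) = 0/(-877) = 0*(-1/877) = 0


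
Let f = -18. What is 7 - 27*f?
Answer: 493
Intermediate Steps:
7 - 27*f = 7 - 27*(-18) = 7 + 486 = 493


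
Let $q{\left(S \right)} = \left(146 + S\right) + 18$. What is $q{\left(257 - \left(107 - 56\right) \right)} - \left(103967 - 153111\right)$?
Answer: $49514$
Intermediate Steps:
$q{\left(S \right)} = 164 + S$
$q{\left(257 - \left(107 - 56\right) \right)} - \left(103967 - 153111\right) = \left(164 + \left(257 - \left(107 - 56\right)\right)\right) - \left(103967 - 153111\right) = \left(164 + \left(257 - 51\right)\right) - -49144 = \left(164 + \left(257 - 51\right)\right) + 49144 = \left(164 + 206\right) + 49144 = 370 + 49144 = 49514$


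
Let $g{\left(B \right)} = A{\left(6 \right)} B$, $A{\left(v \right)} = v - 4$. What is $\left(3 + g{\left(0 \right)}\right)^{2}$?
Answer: $9$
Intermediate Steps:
$A{\left(v \right)} = -4 + v$
$g{\left(B \right)} = 2 B$ ($g{\left(B \right)} = \left(-4 + 6\right) B = 2 B$)
$\left(3 + g{\left(0 \right)}\right)^{2} = \left(3 + 2 \cdot 0\right)^{2} = \left(3 + 0\right)^{2} = 3^{2} = 9$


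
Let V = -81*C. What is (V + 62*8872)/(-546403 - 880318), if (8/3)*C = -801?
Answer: -4595155/11413768 ≈ -0.40260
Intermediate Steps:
C = -2403/8 (C = (3/8)*(-801) = -2403/8 ≈ -300.38)
V = 194643/8 (V = -81*(-2403/8) = 194643/8 ≈ 24330.)
(V + 62*8872)/(-546403 - 880318) = (194643/8 + 62*8872)/(-546403 - 880318) = (194643/8 + 550064)/(-1426721) = (4595155/8)*(-1/1426721) = -4595155/11413768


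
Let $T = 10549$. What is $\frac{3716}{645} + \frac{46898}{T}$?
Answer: $\frac{69449294}{6804105} \approx 10.207$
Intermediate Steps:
$\frac{3716}{645} + \frac{46898}{T} = \frac{3716}{645} + \frac{46898}{10549} = \frac{69449294}{6804105}$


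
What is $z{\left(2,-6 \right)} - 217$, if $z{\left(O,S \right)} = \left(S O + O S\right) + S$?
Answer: $-247$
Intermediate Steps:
$z{\left(O,S \right)} = S + 2 O S$ ($z{\left(O,S \right)} = \left(O S + O S\right) + S = 2 O S + S = S + 2 O S$)
$z{\left(2,-6 \right)} - 217 = - 6 \left(1 + 2 \cdot 2\right) - 217 = - 6 \left(1 + 4\right) - 217 = \left(-6\right) 5 - 217 = -30 - 217 = -247$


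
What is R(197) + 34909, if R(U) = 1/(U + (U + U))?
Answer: 20631220/591 ≈ 34909.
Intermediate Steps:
R(U) = 1/(3*U) (R(U) = 1/(U + 2*U) = 1/(3*U))
R(197) + 34909 = (1/3)/197 + 34909 = (1/3)*(1/197) + 34909 = 1/591 + 34909 = 20631220/591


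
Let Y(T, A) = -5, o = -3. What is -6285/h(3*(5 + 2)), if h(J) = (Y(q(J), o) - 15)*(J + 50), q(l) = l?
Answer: 1257/284 ≈ 4.4261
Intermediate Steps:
h(J) = -1000 - 20*J (h(J) = (-5 - 15)*(J + 50) = -20*(50 + J) = -1000 - 20*J)
-6285/h(3*(5 + 2)) = -6285/(-1000 - 60*(5 + 2)) = -6285/(-1000 - 60*7) = -6285/(-1000 - 20*21) = -6285/(-1000 - 420) = -6285/(-1420) = -6285*(-1/1420) = 1257/284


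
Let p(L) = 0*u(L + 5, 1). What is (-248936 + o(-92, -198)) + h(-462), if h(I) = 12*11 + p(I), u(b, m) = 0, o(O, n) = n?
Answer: -249002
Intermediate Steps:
p(L) = 0 (p(L) = 0*0 = 0)
h(I) = 132 (h(I) = 12*11 + 0 = 132 + 0 = 132)
(-248936 + o(-92, -198)) + h(-462) = (-248936 - 198) + 132 = -249134 + 132 = -249002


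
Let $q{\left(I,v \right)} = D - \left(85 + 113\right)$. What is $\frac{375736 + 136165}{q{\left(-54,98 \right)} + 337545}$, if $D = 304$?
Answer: $\frac{511901}{337651} \approx 1.5161$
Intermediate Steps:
$q{\left(I,v \right)} = 106$ ($q{\left(I,v \right)} = 304 - \left(85 + 113\right) = 304 - 198 = 106$)
$\frac{375736 + 136165}{q{\left(-54,98 \right)} + 337545} = \frac{375736 + 136165}{106 + 337545} = \frac{511901}{337651}$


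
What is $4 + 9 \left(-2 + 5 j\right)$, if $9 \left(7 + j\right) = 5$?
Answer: $-304$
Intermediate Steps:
$j = - \frac{58}{9}$ ($j = -7 + \frac{1}{9} \cdot 5 = -7 + \frac{5}{9} = - \frac{58}{9} \approx -6.4444$)
$4 + 9 \left(-2 + 5 j\right) = 4 + 9 \left(-2 + 5 \left(- \frac{58}{9}\right)\right) = 4 + 9 \left(-2 - \frac{290}{9}\right) = 4 + 9 \left(- \frac{308}{9}\right) = 4 - 308 = -304$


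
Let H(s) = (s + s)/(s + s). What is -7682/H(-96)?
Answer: -7682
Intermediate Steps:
H(s) = 1 (H(s) = (2*s)/((2*s)) = (2*s)*(1/(2*s)) = 1)
-7682/H(-96) = -7682/1 = -7682*1 = -7682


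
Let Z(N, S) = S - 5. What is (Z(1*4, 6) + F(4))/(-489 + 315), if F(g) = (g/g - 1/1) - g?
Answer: 1/58 ≈ 0.017241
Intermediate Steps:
Z(N, S) = -5 + S
F(g) = -g (F(g) = (1 - 1*1) - g = (1 - 1) - g = 0 - g = -g)
(Z(1*4, 6) + F(4))/(-489 + 315) = ((-5 + 6) - 1*4)/(-489 + 315) = (1 - 4)/(-174) = -3*(-1/174) = 1/58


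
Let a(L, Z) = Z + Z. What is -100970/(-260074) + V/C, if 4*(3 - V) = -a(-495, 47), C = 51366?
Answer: 5193316981/13358961084 ≈ 0.38875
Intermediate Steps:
a(L, Z) = 2*Z
V = 53/2 (V = 3 - (-1)*2*47/4 = 3 - (-1)*94/4 = 3 - ¼*(-94) = 3 + 47/2 = 53/2 ≈ 26.500)
-100970/(-260074) + V/C = -100970/(-260074) + (53/2)/51366 = -100970*(-1/260074) + (53/2)*(1/51366) = 50485/130037 + 53/102732 = 5193316981/13358961084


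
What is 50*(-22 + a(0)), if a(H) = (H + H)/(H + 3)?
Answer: -1100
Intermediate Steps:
a(H) = 2*H/(3 + H) (a(H) = (2*H)/(3 + H) = 2*H/(3 + H))
50*(-22 + a(0)) = 50*(-22 + 2*0/(3 + 0)) = 50*(-22 + 2*0/3) = 50*(-22 + 2*0*(⅓)) = 50*(-22 + 0) = 50*(-22) = -1100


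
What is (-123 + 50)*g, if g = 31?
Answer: -2263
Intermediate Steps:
(-123 + 50)*g = (-123 + 50)*31 = -73*31 = -2263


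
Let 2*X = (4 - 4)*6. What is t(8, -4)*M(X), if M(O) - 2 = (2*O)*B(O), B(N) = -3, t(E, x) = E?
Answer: 16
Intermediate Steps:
X = 0 (X = ((4 - 4)*6)/2 = (0*6)/2 = (1/2)*0 = 0)
M(O) = 2 - 6*O (M(O) = 2 + (2*O)*(-3) = 2 - 6*O)
t(8, -4)*M(X) = 8*(2 - 6*0) = 8*(2 + 0) = 8*2 = 16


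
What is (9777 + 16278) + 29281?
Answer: 55336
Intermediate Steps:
(9777 + 16278) + 29281 = 26055 + 29281 = 55336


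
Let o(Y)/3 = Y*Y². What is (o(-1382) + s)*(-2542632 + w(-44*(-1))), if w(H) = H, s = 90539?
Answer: 20133367046996620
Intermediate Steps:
o(Y) = 3*Y³ (o(Y) = 3*(Y*Y²) = 3*Y³)
(o(-1382) + s)*(-2542632 + w(-44*(-1))) = (3*(-1382)³ + 90539)*(-2542632 - 44*(-1)) = (3*(-2639514968) + 90539)*(-2542632 + 44) = (-7918544904 + 90539)*(-2542588) = -7918454365*(-2542588) = 20133367046996620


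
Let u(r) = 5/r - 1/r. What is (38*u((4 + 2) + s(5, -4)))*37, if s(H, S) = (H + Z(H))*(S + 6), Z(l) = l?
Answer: 2812/13 ≈ 216.31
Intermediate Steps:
s(H, S) = 2*H*(6 + S) (s(H, S) = (H + H)*(S + 6) = (2*H)*(6 + S) = 2*H*(6 + S))
u(r) = 4/r
(38*u((4 + 2) + s(5, -4)))*37 = (38*(4/((4 + 2) + 2*5*(6 - 4))))*37 = (38*(4/(6 + 2*5*2)))*37 = (38*(4/(6 + 20)))*37 = (38*(4/26))*37 = (38*(4*(1/26)))*37 = (38*(2/13))*37 = (76/13)*37 = 2812/13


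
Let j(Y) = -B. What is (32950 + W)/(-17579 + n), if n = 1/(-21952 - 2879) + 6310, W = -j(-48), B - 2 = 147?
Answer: -821881269/279820540 ≈ -2.9372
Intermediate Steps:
B = 149 (B = 2 + 147 = 149)
j(Y) = -149 (j(Y) = -1*149 = -149)
W = 149 (W = -1*(-149) = 149)
n = 156683609/24831 (n = 1/(-24831) + 6310 = -1/24831 + 6310 = 156683609/24831 ≈ 6310.0)
(32950 + W)/(-17579 + n) = (32950 + 149)/(-17579 + 156683609/24831) = 33099/(-279820540/24831) = 33099*(-24831/279820540) = -821881269/279820540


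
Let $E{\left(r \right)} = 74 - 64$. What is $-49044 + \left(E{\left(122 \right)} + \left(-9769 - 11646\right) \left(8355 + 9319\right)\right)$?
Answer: $-378537744$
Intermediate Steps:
$E{\left(r \right)} = 10$ ($E{\left(r \right)} = 74 - 64 = 10$)
$-49044 + \left(E{\left(122 \right)} + \left(-9769 - 11646\right) \left(8355 + 9319\right)\right) = -49044 + \left(10 + \left(-9769 - 11646\right) \left(8355 + 9319\right)\right) = -49044 + \left(10 - 378488710\right) = -49044 - 378488700 = -378537744$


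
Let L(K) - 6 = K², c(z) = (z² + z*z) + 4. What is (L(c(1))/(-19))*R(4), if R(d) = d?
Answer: -168/19 ≈ -8.8421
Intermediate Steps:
c(z) = 4 + 2*z² (c(z) = (z² + z²) + 4 = 2*z² + 4 = 4 + 2*z²)
L(K) = 6 + K²
(L(c(1))/(-19))*R(4) = ((6 + (4 + 2*1²)²)/(-19))*4 = ((6 + (4 + 2*1)²)*(-1/19))*4 = ((6 + (4 + 2)²)*(-1/19))*4 = ((6 + 6²)*(-1/19))*4 = ((6 + 36)*(-1/19))*4 = (42*(-1/19))*4 = -42/19*4 = -168/19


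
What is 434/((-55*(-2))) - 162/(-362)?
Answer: 43732/9955 ≈ 4.3930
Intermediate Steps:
434/((-55*(-2))) - 162/(-362) = 434/110 - 162*(-1/362) = 434*(1/110) + 81/181 = 217/55 + 81/181 = 43732/9955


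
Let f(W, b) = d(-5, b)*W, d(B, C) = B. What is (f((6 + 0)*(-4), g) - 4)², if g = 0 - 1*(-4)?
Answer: 13456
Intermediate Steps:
g = 4 (g = 0 + 4 = 4)
f(W, b) = -5*W
(f((6 + 0)*(-4), g) - 4)² = (-5*(6 + 0)*(-4) - 4)² = (-30*(-4) - 4)² = (-5*(-24) - 4)² = (120 - 4)² = 116² = 13456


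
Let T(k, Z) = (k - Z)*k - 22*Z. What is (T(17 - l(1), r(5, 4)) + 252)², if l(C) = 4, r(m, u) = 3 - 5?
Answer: 241081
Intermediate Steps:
r(m, u) = -2
T(k, Z) = -22*Z + k*(k - Z) (T(k, Z) = k*(k - Z) - 22*Z = -22*Z + k*(k - Z))
(T(17 - l(1), r(5, 4)) + 252)² = (((17 - 1*4)² - 22*(-2) - 1*(-2)*(17 - 1*4)) + 252)² = (((17 - 4)² + 44 - 1*(-2)*(17 - 4)) + 252)² = ((13² + 44 - 1*(-2)*13) + 252)² = ((169 + 44 + 26) + 252)² = (239 + 252)² = 491² = 241081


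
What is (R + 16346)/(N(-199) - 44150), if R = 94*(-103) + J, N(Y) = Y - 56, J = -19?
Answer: -1329/8881 ≈ -0.14965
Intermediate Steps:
N(Y) = -56 + Y
R = -9701 (R = 94*(-103) - 19 = -9682 - 19 = -9701)
(R + 16346)/(N(-199) - 44150) = (-9701 + 16346)/((-56 - 199) - 44150) = 6645/(-255 - 44150) = 6645/(-44405) = 6645*(-1/44405) = -1329/8881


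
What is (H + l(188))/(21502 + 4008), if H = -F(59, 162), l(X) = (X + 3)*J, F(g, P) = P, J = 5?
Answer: 793/25510 ≈ 0.031086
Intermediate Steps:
l(X) = 15 + 5*X (l(X) = (X + 3)*5 = (3 + X)*5 = 15 + 5*X)
H = -162 (H = -1*162 = -162)
(H + l(188))/(21502 + 4008) = (-162 + (15 + 5*188))/(21502 + 4008) = (-162 + (15 + 940))/25510 = (-162 + 955)*(1/25510) = 793*(1/25510) = 793/25510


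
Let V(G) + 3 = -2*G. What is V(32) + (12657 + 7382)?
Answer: 19972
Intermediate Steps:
V(G) = -3 - 2*G
V(32) + (12657 + 7382) = (-3 - 2*32) + (12657 + 7382) = (-3 - 64) + 20039 = -67 + 20039 = 19972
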